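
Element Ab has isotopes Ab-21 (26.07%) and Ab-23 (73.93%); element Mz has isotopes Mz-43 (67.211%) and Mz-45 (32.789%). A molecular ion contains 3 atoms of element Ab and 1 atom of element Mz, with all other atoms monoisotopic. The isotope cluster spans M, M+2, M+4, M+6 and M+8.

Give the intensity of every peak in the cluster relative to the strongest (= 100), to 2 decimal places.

Element Ab pattern (n=3): 0.01771834 : 0.15073844 : 0.42746809 : 0.40407513
Element Mz pattern (n=1): 0.67211 : 0.32789
Convolve the two distributions (both contribute in 2-u steps):
  M: 0.01771834×0.67211 = 0.011909
  M+2: 0.01771834×0.32789 + 0.15073844×0.67211 = 0.107122
  M+4: 0.15073844×0.32789 + 0.42746809×0.67211 = 0.336731
  M+6: 0.42746809×0.32789 + 0.40407513×0.67211 = 0.411745
  M+8: 0.40407513×0.32789 = 0.132492
Scale to base peak (0.411745) = 100: 2.89 : 26.02 : 81.78 : 100.00 : 32.18

2.89 : 26.02 : 81.78 : 100.00 : 32.18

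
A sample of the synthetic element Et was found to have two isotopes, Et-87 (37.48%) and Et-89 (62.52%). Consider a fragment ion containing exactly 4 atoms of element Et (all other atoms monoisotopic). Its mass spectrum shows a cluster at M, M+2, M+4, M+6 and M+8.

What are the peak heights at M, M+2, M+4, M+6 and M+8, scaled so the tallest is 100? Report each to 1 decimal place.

5.4 : 35.9 : 89.9 : 100.0 : 41.7

Each Et atom is independently Et-87 (p = 0.3748) or Et-89 (q = 0.6252); the cluster is the binomial expansion (p + q)^4.
P(M) = 0.3748^4 = 0.019733
P(M+2) = 4 × 0.3748^3 × 0.6252^1 = 0.131667
P(M+4) = 6 × 0.3748^2 × 0.6252^2 = 0.329449
P(M+6) = 4 × 0.3748^1 × 0.6252^3 = 0.366367
P(M+8) = 0.6252^4 = 0.152783
The M+6 peak is largest (0.366367); scaling to 100 gives 5.4 : 35.9 : 89.9 : 100.0 : 41.7.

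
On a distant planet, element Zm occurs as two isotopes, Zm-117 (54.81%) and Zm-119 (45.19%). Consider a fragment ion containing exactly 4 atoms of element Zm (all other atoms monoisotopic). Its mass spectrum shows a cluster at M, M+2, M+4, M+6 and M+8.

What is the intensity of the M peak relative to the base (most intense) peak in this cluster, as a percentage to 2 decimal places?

24.52%

Binomial terms of (0.5481 + 0.4519)^4: M 0.0902, M+2 0.2976, M+4 0.3681, M+6 0.2023, M+8 0.0417 → M+4 is the base peak.
P(M+4) = C(4,2) × 0.5481^2 × 0.4519^2 = 6 × 0.30041361 × 0.20421361 = 0.368091 (base)
P(M) = C(4,0) × 0.5481^4 × 0.4519^0 = 1 × 0.09024834 × 1.0000 = 0.090248
Relative intensity = 0.090248 / 0.368091 × 100 = 24.52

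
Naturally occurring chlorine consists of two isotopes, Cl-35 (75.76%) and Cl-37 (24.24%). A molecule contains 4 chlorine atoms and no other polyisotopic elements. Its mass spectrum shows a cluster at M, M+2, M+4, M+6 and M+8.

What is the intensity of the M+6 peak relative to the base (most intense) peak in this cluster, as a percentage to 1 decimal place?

(0.7576 + 0.2424)^4 gives M 0.3294, M+2 0.4216, M+4 0.2023, M+6 0.0432, M+8 0.0035; the largest is M+2.
P(M+2) = C(4,1) × 0.7576^3 × 0.2424^1 = 4 × 0.4348304 × 0.2424 = 0.421612 (base)
P(M+6) = C(4,3) × 0.7576^1 × 0.2424^3 = 4 × 0.7576 × 0.01424288 = 0.043162
Relative intensity = 0.043162 / 0.421612 × 100 = 10.2

10.2%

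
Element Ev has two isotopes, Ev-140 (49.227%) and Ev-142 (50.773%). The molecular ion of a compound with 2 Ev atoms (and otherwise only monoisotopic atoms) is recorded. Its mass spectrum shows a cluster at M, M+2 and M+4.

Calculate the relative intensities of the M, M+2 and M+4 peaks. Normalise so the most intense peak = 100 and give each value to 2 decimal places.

Expanding (0.49227 + 0.50773)^2:
P(M) = 0.49227^2 = 0.242330
P(M+2) = 2 × 0.49227^1 × 0.50773^1 = 0.499880
P(M+4) = 0.50773^2 = 0.257790
The M+2 peak is largest (0.499880); scaling to 100 gives 48.48 : 100.00 : 51.57.

48.48 : 100.00 : 51.57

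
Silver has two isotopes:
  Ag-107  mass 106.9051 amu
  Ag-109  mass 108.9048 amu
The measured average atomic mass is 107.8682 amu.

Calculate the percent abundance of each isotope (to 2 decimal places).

Writing the weighted mean with unknown fraction x of Ag-107:
106.9051·x + 108.9048·(1 − x) = 107.8682
(106.9051 − 108.9048)·x = 107.8682 − 108.9048
x = -1.0366 / -1.9997 = 0.51838 → 51.84% Ag-107, 48.16% Ag-109.

Ag-107: 51.84%, Ag-109: 48.16%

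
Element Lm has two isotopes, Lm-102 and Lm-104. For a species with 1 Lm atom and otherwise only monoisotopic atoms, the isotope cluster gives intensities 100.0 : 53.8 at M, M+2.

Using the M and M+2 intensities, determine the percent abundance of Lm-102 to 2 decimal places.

Write p for the Lm-102 fraction. I(M+2)/I(M) = [C(1,1)·p^0·(1−p)] / p^1 = 1·(1−p)/p = 53.8/100.0 = 0.5380
(1−p)/p = 0.5380/1 = 0.5380  ⇒  p = 1/(1 + 0.5380) = 0.6502
Lm-102: 65.02%, Lm-104: 34.98%.

65.02%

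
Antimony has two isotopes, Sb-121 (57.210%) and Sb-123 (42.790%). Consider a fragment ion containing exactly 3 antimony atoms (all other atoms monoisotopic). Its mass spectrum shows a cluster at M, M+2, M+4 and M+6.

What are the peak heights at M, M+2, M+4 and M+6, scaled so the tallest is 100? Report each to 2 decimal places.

Expanding (0.57210 + 0.42790)^3:
P(M) = 0.57210^3 = 0.187247
P(M+2) = 3 × 0.57210^2 × 0.42790^1 = 0.420153
P(M+4) = 3 × 0.57210^1 × 0.42790^2 = 0.314252
P(M+6) = 0.42790^3 = 0.078348
The M+2 peak is largest (0.420153); scaling to 100 gives 44.57 : 100.00 : 74.79 : 18.65.

44.57 : 100.00 : 74.79 : 18.65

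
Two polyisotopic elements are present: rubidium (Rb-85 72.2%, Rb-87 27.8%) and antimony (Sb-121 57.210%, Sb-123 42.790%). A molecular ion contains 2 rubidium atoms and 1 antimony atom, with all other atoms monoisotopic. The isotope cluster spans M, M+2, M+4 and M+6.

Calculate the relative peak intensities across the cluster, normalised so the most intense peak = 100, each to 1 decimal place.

65.9 : 100.0 : 47.7 : 7.3

Rubidium pattern (n=2): 0.521284 : 0.401432 : 0.077284
Antimony pattern (n=1): 0.5721 : 0.4279
Convolve the two distributions (both contribute in 2-u steps):
  M: 0.521284×0.5721 = 0.298227
  M+2: 0.521284×0.4279 + 0.401432×0.5721 = 0.452717
  M+4: 0.401432×0.4279 + 0.077284×0.5721 = 0.215987
  M+6: 0.077284×0.4279 = 0.033070
Scale to base peak (0.452717) = 100: 65.9 : 100.0 : 47.7 : 7.3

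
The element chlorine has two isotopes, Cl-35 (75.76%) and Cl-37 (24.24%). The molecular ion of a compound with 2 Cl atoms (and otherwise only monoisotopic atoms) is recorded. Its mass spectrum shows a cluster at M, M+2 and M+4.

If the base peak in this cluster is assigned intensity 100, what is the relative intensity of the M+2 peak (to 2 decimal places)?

63.99

Term probabilities: M 0.5740, M+2 0.3673, M+4 0.0588. Base peak = M.
P(M) = C(2,0) × 0.7576^2 × 0.2424^0 = 1 × 0.57395776 × 1.0000 = 0.573958 (base)
P(M+2) = C(2,1) × 0.7576^1 × 0.2424^1 = 2 × 0.7576 × 0.2424 = 0.367284
Relative intensity = 0.367284 / 0.573958 × 100 = 63.99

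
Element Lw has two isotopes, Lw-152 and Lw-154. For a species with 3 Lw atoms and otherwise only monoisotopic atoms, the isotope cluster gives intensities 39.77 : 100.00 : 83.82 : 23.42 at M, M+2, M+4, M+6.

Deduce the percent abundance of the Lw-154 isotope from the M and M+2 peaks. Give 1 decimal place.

45.6%

If p is the fraction of Lw that is Lw-152, then I(M+2)/I(M) = [C(3,1)·p^2·(1−p)] / p^3 = 3·(1−p)/p = 100.00/39.77 = 2.5145
(1−p)/p = 2.5145/3 = 0.8382  ⇒  p = 1/(1 + 0.8382) = 0.5440
Lw-152: 54.4%, Lw-154: 45.6%.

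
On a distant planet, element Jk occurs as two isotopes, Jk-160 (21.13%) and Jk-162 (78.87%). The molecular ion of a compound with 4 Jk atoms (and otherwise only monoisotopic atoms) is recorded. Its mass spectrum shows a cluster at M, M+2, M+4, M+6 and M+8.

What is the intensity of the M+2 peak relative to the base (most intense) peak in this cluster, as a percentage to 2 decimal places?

Term probabilities: M 0.0020, M+2 0.0298, M+4 0.1666, M+6 0.4147, M+8 0.3869. Base peak = M+6.
P(M+6) = C(4,3) × 0.2113^1 × 0.7887^3 = 4 × 0.2113 × 0.49060901 = 0.414663 (base)
P(M+2) = C(4,1) × 0.2113^3 × 0.7887^1 = 4 × 0.00943406 × 0.7887 = 0.029763
Relative intensity = 0.029763 / 0.414663 × 100 = 7.18

7.18%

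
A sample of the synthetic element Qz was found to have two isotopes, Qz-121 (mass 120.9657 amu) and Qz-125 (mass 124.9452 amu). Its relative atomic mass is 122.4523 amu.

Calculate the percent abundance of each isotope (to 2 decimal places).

Qz-121: 62.64%, Qz-125: 37.36%

Writing the weighted mean with unknown fraction x of Qz-121:
120.9657·x + 124.9452·(1 − x) = 122.4523
(120.9657 − 124.9452)·x = 122.4523 − 124.9452
x = -2.4929 / -3.9795 = 0.62644 → 62.64% Qz-121, 37.36% Qz-125.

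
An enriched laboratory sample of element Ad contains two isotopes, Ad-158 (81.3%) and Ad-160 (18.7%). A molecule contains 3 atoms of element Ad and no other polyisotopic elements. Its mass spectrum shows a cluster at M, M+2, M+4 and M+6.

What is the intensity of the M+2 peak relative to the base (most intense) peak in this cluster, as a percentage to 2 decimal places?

(0.813 + 0.187)^3 gives M 0.5374, M+2 0.3708, M+4 0.0853, M+6 0.0065; the largest is M.
P(M) = C(3,0) × 0.813^3 × 0.187^0 = 1 × 0.5373678 × 1.0000 = 0.537368 (base)
P(M+2) = C(3,1) × 0.813^2 × 0.187^1 = 3 × 0.660969 × 0.1870 = 0.370804
Relative intensity = 0.370804 / 0.537368 × 100 = 69.00

69.00%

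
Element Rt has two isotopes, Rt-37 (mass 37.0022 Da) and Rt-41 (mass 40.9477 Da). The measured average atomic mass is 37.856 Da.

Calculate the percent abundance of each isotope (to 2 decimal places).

Let x be the fractional abundance of Rt-37; then Rt-41 has abundance 1 − x.
37.0022·x + 40.9477·(1 − x) = 37.856
(37.0022 − 40.9477)·x = 37.856 − 40.9477
x = -3.0917 / -3.9455 = 0.78360 → 78.36% Rt-37, 21.64% Rt-41.

Rt-37: 78.36%, Rt-41: 21.64%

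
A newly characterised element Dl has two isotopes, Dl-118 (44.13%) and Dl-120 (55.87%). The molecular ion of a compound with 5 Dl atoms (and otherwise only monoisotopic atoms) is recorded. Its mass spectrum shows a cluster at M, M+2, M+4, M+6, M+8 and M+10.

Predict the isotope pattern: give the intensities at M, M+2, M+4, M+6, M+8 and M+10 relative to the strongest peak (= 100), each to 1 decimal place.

4.9 : 31.2 : 79.0 : 100.0 : 63.3 : 16.0

The 5 Dl atoms are independent, so intensities follow the terms of (0.4413 + 0.5587)^5.
P(M) = 0.4413^5 = 0.016737
P(M+2) = 5 × 0.4413^4 × 0.5587^1 = 0.105946
P(M+4) = 10 × 0.4413^3 × 0.5587^2 = 0.268262
P(M+6) = 10 × 0.4413^2 × 0.5587^3 = 0.339628
P(M+8) = 5 × 0.4413^1 × 0.5587^4 = 0.214990
P(M+10) = 0.5587^5 = 0.054437
The M+6 peak is largest (0.339628); scaling to 100 gives 4.9 : 31.2 : 79.0 : 100.0 : 63.3 : 16.0.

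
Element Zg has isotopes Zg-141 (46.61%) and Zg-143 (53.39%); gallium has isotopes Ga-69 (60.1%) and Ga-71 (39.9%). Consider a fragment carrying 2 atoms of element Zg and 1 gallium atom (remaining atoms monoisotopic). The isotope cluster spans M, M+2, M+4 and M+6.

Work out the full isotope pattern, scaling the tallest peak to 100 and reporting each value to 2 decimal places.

33.84 : 100.00 : 95.88 : 29.48

Element Zg pattern (n=2): 0.21724921 : 0.49770158 : 0.28504921
Gallium pattern (n=1): 0.6010 : 0.3990
Convolve the two distributions (both contribute in 2-u steps):
  M: 0.21724921×0.6010 = 0.130567
  M+2: 0.21724921×0.3990 + 0.49770158×0.6010 = 0.385801
  M+4: 0.49770158×0.3990 + 0.28504921×0.6010 = 0.369898
  M+6: 0.28504921×0.3990 = 0.113735
Scale to base peak (0.385801) = 100: 33.84 : 100.00 : 95.88 : 29.48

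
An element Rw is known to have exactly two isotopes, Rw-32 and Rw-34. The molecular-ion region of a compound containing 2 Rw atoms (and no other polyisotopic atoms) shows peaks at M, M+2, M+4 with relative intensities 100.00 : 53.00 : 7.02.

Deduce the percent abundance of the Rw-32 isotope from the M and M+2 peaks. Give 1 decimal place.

If p is the fraction of Rw that is Rw-32, then I(M+2)/I(M) = [C(2,1)·p^1·(1−p)] / p^2 = 2·(1−p)/p = 53.00/100.00 = 0.5300
(1−p)/p = 0.5300/2 = 0.2650  ⇒  p = 1/(1 + 0.2650) = 0.7905
Rw-32: 79.1%, Rw-34: 20.9%.

79.1%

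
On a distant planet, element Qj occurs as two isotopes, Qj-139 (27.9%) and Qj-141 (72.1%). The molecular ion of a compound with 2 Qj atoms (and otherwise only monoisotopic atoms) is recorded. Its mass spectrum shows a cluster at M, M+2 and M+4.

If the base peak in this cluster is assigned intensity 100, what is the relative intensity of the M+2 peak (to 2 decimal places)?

77.39

(0.279 + 0.721)^2 gives M 0.0778, M+2 0.4023, M+4 0.5198; the largest is M+4.
P(M+4) = C(2,2) × 0.279^0 × 0.721^2 = 1 × 1.0000 × 0.519841 = 0.519841 (base)
P(M+2) = C(2,1) × 0.279^1 × 0.721^1 = 2 × 0.2790 × 0.7210 = 0.402318
Relative intensity = 0.402318 / 0.519841 × 100 = 77.39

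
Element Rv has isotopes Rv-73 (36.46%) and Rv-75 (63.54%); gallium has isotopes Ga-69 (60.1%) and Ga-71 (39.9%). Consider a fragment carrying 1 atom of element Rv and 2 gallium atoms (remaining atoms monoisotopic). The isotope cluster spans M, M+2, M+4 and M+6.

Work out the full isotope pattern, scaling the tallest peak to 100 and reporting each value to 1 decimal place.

32.6 : 100.0 : 89.7 : 25.0

Element Rv pattern (n=1): 0.3646 : 0.6354
Gallium pattern (n=2): 0.361201 : 0.479598 : 0.159201
Convolve the two distributions (both contribute in 2-u steps):
  M: 0.3646×0.361201 = 0.131694
  M+2: 0.3646×0.479598 + 0.6354×0.361201 = 0.404369
  M+4: 0.3646×0.159201 + 0.6354×0.479598 = 0.362781
  M+6: 0.6354×0.159201 = 0.101156
Scale to base peak (0.404369) = 100: 32.6 : 100.0 : 89.7 : 25.0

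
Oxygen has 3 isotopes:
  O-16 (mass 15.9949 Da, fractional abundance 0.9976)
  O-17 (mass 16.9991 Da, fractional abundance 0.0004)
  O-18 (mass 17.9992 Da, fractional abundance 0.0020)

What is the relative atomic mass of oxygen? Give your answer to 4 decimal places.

Average mass = Σ (abundance × isotope mass) = 0.9976 × 15.9949 + 0.0004 × 16.9991 + 0.0020 × 17.9992
= 15.95651 + 0.00680 + 0.03600 = 15.99931 Da

15.9993 Da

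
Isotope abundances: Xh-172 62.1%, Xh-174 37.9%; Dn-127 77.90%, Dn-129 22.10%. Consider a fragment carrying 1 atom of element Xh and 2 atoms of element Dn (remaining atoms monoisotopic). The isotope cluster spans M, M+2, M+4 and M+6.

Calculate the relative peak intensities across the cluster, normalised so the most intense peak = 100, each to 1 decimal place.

Element Xh pattern (n=1): 0.6210 : 0.3790
Element Dn pattern (n=2): 0.606841 : 0.344318 : 0.048841
Convolve the two distributions (both contribute in 2-u steps):
  M: 0.6210×0.606841 = 0.376848
  M+2: 0.6210×0.344318 + 0.3790×0.606841 = 0.443814
  M+4: 0.6210×0.048841 + 0.3790×0.344318 = 0.160827
  M+6: 0.3790×0.048841 = 0.018511
Scale to base peak (0.443814) = 100: 84.9 : 100.0 : 36.2 : 4.2

84.9 : 100.0 : 36.2 : 4.2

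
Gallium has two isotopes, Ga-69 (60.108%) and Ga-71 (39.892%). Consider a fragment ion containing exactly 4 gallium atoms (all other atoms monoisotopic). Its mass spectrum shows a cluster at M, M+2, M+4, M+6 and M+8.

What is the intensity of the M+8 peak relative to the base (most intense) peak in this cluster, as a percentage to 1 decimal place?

7.3%

(0.60108 + 0.39892)^4 gives M 0.1305, M+2 0.3465, M+4 0.3450, M+6 0.1526, M+8 0.0253; the largest is M+2.
P(M+2) = C(4,1) × 0.60108^3 × 0.39892^1 = 4 × 0.2171685 × 0.39892 = 0.346531 (base)
P(M+8) = C(4,4) × 0.60108^0 × 0.39892^4 = 1 × 1.0000 × 0.02532464 = 0.025325
Relative intensity = 0.025325 / 0.346531 × 100 = 7.3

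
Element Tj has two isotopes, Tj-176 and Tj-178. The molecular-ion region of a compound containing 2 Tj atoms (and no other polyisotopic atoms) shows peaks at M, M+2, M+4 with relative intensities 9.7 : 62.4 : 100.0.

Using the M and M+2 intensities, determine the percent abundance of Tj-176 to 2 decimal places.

Let p = fractional abundance of Tj-176. I(M+2)/I(M) = [C(2,1)·p^1·(1−p)] / p^2 = 2·(1−p)/p = 62.4/9.7 = 6.4330
(1−p)/p = 6.4330/2 = 3.2165  ⇒  p = 1/(1 + 3.2165) = 0.2372
Tj-176: 23.72%, Tj-178: 76.28%.

23.72%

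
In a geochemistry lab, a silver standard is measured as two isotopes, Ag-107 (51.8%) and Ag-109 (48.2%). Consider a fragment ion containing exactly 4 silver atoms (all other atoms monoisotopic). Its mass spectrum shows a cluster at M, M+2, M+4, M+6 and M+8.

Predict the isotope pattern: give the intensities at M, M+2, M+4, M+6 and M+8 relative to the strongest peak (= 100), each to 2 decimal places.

19.25 : 71.65 : 100.00 : 62.03 : 14.43

The 4 Ag atoms are independent, so intensities follow the terms of (0.518 + 0.482)^4.
P(M) = 0.518^4 = 0.071998
P(M+2) = 4 × 0.518^3 × 0.482^1 = 0.267976
P(M+4) = 6 × 0.518^2 × 0.482^2 = 0.374029
P(M+6) = 4 × 0.518^1 × 0.482^3 = 0.232023
P(M+8) = 0.482^4 = 0.053974
The M+4 peak is largest (0.374029); scaling to 100 gives 19.25 : 71.65 : 100.00 : 62.03 : 14.43.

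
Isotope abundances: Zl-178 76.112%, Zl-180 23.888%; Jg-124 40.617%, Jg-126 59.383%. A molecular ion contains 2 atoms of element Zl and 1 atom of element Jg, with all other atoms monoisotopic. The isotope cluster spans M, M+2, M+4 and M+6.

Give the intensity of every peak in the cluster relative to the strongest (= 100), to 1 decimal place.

Element Zl pattern (n=2): 0.57930365 : 0.36363269 : 0.05706365
Element Jg pattern (n=1): 0.40617 : 0.59383
Convolve the two distributions (both contribute in 2-u steps):
  M: 0.57930365×0.40617 = 0.235296
  M+2: 0.57930365×0.59383 + 0.36363269×0.40617 = 0.491705
  M+4: 0.36363269×0.59383 + 0.05706365×0.40617 = 0.239114
  M+6: 0.05706365×0.59383 = 0.033886
Scale to base peak (0.491705) = 100: 47.9 : 100.0 : 48.6 : 6.9

47.9 : 100.0 : 48.6 : 6.9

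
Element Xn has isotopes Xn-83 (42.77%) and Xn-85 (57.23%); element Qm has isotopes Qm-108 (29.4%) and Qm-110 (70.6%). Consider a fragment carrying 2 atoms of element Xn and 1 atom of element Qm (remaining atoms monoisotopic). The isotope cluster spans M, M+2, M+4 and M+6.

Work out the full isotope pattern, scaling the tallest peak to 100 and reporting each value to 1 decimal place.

Element Xn pattern (n=2): 0.18292729 : 0.48954542 : 0.32752729
Element Qm pattern (n=1): 0.2940 : 0.7060
Convolve the two distributions (both contribute in 2-u steps):
  M: 0.18292729×0.2940 = 0.053781
  M+2: 0.18292729×0.7060 + 0.48954542×0.2940 = 0.273073
  M+4: 0.48954542×0.7060 + 0.32752729×0.2940 = 0.441912
  M+6: 0.32752729×0.7060 = 0.231234
Scale to base peak (0.441912) = 100: 12.2 : 61.8 : 100.0 : 52.3

12.2 : 61.8 : 100.0 : 52.3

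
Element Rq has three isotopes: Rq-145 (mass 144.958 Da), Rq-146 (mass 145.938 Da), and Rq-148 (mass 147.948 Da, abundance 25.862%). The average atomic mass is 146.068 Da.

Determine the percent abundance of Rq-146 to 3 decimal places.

The remaining 74.138% is split between Rq-145 (fraction x) and Rq-146 (fraction 0.74138 − x).
Substituting: 144.958x + 145.938(0.74138 − x) = 107.80568824
(144.958 − 145.938)x = -0.3898262  ⇒  x = 0.39778, y = 0.34360
Rq-145: 39.778%, Rq-146: 34.360%.

34.360%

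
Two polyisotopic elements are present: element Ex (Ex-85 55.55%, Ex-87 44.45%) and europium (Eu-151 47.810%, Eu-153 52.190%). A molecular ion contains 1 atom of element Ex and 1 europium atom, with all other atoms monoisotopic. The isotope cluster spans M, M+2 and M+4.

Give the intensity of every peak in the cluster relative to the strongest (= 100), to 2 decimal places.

52.86 : 100.00 : 46.17

Element Ex pattern (n=1): 0.5555 : 0.4445
Europium pattern (n=1): 0.4781 : 0.5219
Convolve the two distributions (both contribute in 2-u steps):
  M: 0.5555×0.4781 = 0.265585
  M+2: 0.5555×0.5219 + 0.4445×0.4781 = 0.502431
  M+4: 0.4445×0.5219 = 0.231985
Scale to base peak (0.502431) = 100: 52.86 : 100.00 : 46.17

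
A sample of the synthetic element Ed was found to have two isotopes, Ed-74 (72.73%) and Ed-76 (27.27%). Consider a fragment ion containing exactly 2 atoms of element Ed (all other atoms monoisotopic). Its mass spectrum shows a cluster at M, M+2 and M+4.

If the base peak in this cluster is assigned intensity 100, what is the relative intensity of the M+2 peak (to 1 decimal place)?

(0.7273 + 0.2727)^2 gives M 0.5290, M+2 0.3967, M+4 0.0744; the largest is M.
P(M) = C(2,0) × 0.7273^2 × 0.2727^0 = 1 × 0.52896529 × 1.0000 = 0.528965 (base)
P(M+2) = C(2,1) × 0.7273^1 × 0.2727^1 = 2 × 0.7273 × 0.2727 = 0.396669
Relative intensity = 0.396669 / 0.528965 × 100 = 75.0

75.0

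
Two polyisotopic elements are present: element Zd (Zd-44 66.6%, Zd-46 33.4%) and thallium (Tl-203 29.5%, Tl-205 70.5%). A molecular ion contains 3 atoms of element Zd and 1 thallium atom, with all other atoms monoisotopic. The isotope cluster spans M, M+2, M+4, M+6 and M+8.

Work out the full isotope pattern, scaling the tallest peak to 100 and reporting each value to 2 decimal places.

22.99 : 89.52 : 100.00 : 44.35 : 6.93

Element Zd pattern (n=3): 0.2954083 : 0.44444311 : 0.22288889 : 0.0372597
Thallium pattern (n=1): 0.2950 : 0.7050
Convolve the two distributions (both contribute in 2-u steps):
  M: 0.2954083×0.2950 = 0.087145
  M+2: 0.2954083×0.7050 + 0.44444311×0.2950 = 0.339374
  M+4: 0.44444311×0.7050 + 0.22288889×0.2950 = 0.379085
  M+6: 0.22288889×0.7050 + 0.0372597×0.2950 = 0.168128
  M+8: 0.0372597×0.7050 = 0.026268
Scale to base peak (0.379085) = 100: 22.99 : 89.52 : 100.00 : 44.35 : 6.93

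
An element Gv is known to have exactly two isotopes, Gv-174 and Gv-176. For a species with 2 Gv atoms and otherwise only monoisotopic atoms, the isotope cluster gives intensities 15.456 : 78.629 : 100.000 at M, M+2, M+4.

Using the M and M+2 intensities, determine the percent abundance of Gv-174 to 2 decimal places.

28.22%

Let p = fractional abundance of Gv-174. I(M+2)/I(M) = [C(2,1)·p^1·(1−p)] / p^2 = 2·(1−p)/p = 78.629/15.456 = 5.0873
(1−p)/p = 5.0873/2 = 2.5436  ⇒  p = 1/(1 + 2.5436) = 0.2822
Gv-174: 28.22%, Gv-176: 71.78%.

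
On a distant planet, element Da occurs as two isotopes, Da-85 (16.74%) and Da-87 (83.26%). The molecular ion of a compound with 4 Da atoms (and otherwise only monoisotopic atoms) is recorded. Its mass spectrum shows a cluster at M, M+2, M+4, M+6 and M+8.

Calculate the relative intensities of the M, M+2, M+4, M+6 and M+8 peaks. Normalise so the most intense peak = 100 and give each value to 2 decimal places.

0.16 : 3.25 : 24.25 : 80.42 : 100.00

The 4 Da atoms are independent, so intensities follow the terms of (0.1674 + 0.8326)^4.
P(M) = 0.1674^4 = 0.000785
P(M+2) = 4 × 0.1674^3 × 0.8326^1 = 0.015623
P(M+4) = 6 × 0.1674^2 × 0.8326^2 = 0.116556
P(M+6) = 4 × 0.1674^1 × 0.8326^3 = 0.386478
P(M+8) = 0.8326^4 = 0.480558
The M+8 peak is largest (0.480558); scaling to 100 gives 0.16 : 3.25 : 24.25 : 80.42 : 100.00.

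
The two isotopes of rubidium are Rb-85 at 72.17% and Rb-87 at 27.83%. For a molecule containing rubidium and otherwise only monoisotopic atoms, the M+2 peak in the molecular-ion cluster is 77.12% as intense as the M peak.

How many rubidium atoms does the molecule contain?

For n independent Rb atoms, I(M+2)/I(M) = n · (abundance Rb-87) / (abundance Rb-85) = n · 0.2783/0.7217.
n = 0.7712 × 0.7217/0.2783 = 2.00 ≈ 2

2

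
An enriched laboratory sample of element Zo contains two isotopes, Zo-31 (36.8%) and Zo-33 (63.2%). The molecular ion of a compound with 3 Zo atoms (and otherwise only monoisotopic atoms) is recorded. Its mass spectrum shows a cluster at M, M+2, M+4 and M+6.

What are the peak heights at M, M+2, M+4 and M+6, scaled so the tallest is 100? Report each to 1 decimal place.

The 3 Zo atoms are independent, so intensities follow the terms of (0.368 + 0.632)^3.
P(M) = 0.368^3 = 0.049836
P(M+2) = 3 × 0.368^2 × 0.632^1 = 0.256764
P(M+4) = 3 × 0.368^1 × 0.632^2 = 0.440964
P(M+6) = 0.632^3 = 0.252436
The M+4 peak is largest (0.440964); scaling to 100 gives 11.3 : 58.2 : 100.0 : 57.2.

11.3 : 58.2 : 100.0 : 57.2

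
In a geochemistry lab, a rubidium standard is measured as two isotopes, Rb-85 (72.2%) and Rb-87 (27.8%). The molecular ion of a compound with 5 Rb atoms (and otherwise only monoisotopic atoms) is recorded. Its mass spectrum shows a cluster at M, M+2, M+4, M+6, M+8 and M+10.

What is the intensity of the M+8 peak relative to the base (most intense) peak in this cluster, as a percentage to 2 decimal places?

(0.722 + 0.278)^5 gives M 0.1962, M+2 0.3777, M+4 0.2909, M+6 0.1120, M+8 0.0216, M+10 0.0017; the largest is M+2.
P(M+2) = C(5,1) × 0.722^4 × 0.278^1 = 5 × 0.27173701 × 0.2780 = 0.377714 (base)
P(M+8) = C(5,4) × 0.722^1 × 0.278^4 = 5 × 0.7220 × 0.00597282 = 0.021562
Relative intensity = 0.021562 / 0.377714 × 100 = 5.71

5.71%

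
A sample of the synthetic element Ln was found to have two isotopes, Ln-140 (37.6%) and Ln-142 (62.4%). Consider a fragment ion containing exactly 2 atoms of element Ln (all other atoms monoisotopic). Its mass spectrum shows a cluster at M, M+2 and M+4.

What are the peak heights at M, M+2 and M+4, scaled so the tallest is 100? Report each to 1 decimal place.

30.1 : 100.0 : 83.0

Expanding (0.376 + 0.624)^2:
P(M) = 0.376^2 = 0.141376
P(M+2) = 2 × 0.376^1 × 0.624^1 = 0.469248
P(M+4) = 0.624^2 = 0.389376
The M+2 peak is largest (0.469248); scaling to 100 gives 30.1 : 100.0 : 83.0.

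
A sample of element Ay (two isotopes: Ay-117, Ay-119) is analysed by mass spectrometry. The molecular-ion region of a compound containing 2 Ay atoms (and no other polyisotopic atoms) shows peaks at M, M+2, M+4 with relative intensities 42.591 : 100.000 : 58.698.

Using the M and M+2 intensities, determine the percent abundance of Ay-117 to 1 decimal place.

46.0%

If p is the fraction of Ay that is Ay-117, then I(M+2)/I(M) = [C(2,1)·p^1·(1−p)] / p^2 = 2·(1−p)/p = 100.000/42.591 = 2.3479
(1−p)/p = 2.3479/2 = 1.1740  ⇒  p = 1/(1 + 1.1740) = 0.4600
Ay-117: 46.0%, Ay-119: 54.0%.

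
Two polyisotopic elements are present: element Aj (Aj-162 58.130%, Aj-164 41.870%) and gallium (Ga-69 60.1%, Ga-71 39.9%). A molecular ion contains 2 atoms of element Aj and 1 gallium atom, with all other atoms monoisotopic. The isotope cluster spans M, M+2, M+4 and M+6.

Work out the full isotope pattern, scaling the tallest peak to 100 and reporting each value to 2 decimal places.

47.52 : 100.00 : 70.10 : 16.37

Element Aj pattern (n=2): 0.33790969 : 0.48678062 : 0.17530969
Gallium pattern (n=1): 0.6010 : 0.3990
Convolve the two distributions (both contribute in 2-u steps):
  M: 0.33790969×0.6010 = 0.203084
  M+2: 0.33790969×0.3990 + 0.48678062×0.6010 = 0.427381
  M+4: 0.48678062×0.3990 + 0.17530969×0.6010 = 0.299587
  M+6: 0.17530969×0.3990 = 0.069949
Scale to base peak (0.427381) = 100: 47.52 : 100.00 : 70.10 : 16.37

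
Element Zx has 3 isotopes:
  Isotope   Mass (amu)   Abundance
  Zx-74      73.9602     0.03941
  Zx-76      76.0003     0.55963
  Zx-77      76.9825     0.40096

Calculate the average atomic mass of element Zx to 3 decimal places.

Weight each isotope mass by its fractional abundance: 0.03941 × 73.9602 + 0.55963 × 76.0003 + 0.40096 × 76.9825
= 2.91477 + 42.53205 + 30.86690 = 76.31372 amu

76.314 amu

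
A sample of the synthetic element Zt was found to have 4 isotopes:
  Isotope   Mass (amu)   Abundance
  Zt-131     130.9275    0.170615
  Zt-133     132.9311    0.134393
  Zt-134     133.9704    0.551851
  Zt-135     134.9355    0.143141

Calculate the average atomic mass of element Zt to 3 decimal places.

133.450 amu

Weight each isotope mass by its fractional abundance: 0.170615 × 130.9275 + 0.134393 × 132.9311 + 0.551851 × 133.9704 + 0.143141 × 134.9355
= 22.33820 + 17.86501 + 73.93170 + 19.31480 = 133.44971 amu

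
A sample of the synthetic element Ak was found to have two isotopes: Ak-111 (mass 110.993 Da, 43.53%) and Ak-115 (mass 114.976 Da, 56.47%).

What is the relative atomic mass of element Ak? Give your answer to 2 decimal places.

113.24 Da

Weight each isotope mass by its fractional abundance: 0.4353 × 110.993 + 0.5647 × 114.976
= 48.3153 + 64.9269 = 113.2422 Da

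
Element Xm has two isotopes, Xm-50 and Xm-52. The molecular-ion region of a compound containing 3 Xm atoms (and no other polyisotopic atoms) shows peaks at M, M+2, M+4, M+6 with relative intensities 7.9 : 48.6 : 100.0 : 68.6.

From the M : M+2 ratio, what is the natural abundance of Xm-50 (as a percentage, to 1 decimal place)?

32.8%

Let p = fractional abundance of Xm-50. I(M+2)/I(M) = [C(3,1)·p^2·(1−p)] / p^3 = 3·(1−p)/p = 48.6/7.9 = 6.1519
(1−p)/p = 6.1519/3 = 2.0506  ⇒  p = 1/(1 + 2.0506) = 0.3278
Xm-50: 32.8%, Xm-52: 67.2%.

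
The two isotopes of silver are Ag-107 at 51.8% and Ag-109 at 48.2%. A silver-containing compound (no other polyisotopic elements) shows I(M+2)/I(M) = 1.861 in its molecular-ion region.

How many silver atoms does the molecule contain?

The M+2/M ratio from n Ag atoms is n · q/p = n · 0.482/0.518.
n = 1.861 × 0.518/0.482 = 2.00 ≈ 2

2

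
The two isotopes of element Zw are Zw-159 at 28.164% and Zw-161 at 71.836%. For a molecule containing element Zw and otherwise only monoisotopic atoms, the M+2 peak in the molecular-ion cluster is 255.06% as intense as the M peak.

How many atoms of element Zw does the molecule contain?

For n independent Zw atoms, I(M+2)/I(M) = n · (abundance Zw-161) / (abundance Zw-159) = n · 0.71836/0.28164.
n = 2.5506 × 0.28164/0.71836 = 1.00 ≈ 1

1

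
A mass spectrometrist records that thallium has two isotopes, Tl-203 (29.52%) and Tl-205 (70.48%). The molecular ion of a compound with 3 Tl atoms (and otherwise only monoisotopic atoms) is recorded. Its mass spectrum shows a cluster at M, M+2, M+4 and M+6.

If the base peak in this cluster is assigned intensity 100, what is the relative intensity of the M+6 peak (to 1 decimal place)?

(0.2952 + 0.7048)^3 gives M 0.0257, M+2 0.1843, M+4 0.4399, M+6 0.3501; the largest is M+4.
P(M+4) = C(3,2) × 0.2952^1 × 0.7048^2 = 3 × 0.2952 × 0.49674304 = 0.439916 (base)
P(M+6) = C(3,3) × 0.2952^0 × 0.7048^3 = 1 × 1.0000 × 0.35010449 = 0.350104
Relative intensity = 0.350104 / 0.439916 × 100 = 79.6

79.6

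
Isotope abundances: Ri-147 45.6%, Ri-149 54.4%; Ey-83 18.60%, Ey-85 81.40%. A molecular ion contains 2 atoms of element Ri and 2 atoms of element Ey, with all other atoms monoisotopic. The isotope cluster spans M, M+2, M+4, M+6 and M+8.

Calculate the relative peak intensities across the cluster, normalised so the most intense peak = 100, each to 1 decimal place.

1.7 : 19.2 : 71.3 : 100.0 : 46.9

Element Ri pattern (n=2): 0.207936 : 0.496128 : 0.295936
Element Ey pattern (n=2): 0.034596 : 0.302808 : 0.662596
Convolve the two distributions (both contribute in 2-u steps):
  M: 0.207936×0.034596 = 0.007194
  M+2: 0.207936×0.302808 + 0.496128×0.034596 = 0.080129
  M+4: 0.207936×0.662596 + 0.496128×0.302808 + 0.295936×0.034596 = 0.298247
  M+6: 0.496128×0.662596 + 0.295936×0.302808 = 0.418344
  M+8: 0.295936×0.662596 = 0.196086
Scale to base peak (0.418344) = 100: 1.7 : 19.2 : 71.3 : 100.0 : 46.9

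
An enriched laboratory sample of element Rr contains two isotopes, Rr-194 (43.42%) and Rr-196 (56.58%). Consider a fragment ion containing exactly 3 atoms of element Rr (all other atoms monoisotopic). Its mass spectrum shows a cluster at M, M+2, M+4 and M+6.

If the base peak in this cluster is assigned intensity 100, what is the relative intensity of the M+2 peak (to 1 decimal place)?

(0.4342 + 0.5658)^3 gives M 0.0819, M+2 0.3200, M+4 0.4170, M+6 0.1811; the largest is M+4.
P(M+4) = C(3,2) × 0.4342^1 × 0.5658^2 = 3 × 0.4342 × 0.32012964 = 0.417001 (base)
P(M+2) = C(3,1) × 0.4342^2 × 0.5658^1 = 3 × 0.18852964 × 0.5658 = 0.320010
Relative intensity = 0.320010 / 0.417001 × 100 = 76.7

76.7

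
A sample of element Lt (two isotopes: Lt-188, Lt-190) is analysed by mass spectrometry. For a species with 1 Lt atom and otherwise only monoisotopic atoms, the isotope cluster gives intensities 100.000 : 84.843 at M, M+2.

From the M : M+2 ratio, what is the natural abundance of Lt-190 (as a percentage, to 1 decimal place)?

Write p for the Lt-188 fraction. I(M+2)/I(M) = [C(1,1)·p^0·(1−p)] / p^1 = 1·(1−p)/p = 84.843/100.000 = 0.8484
(1−p)/p = 0.8484/1 = 0.8484  ⇒  p = 1/(1 + 0.8484) = 0.5410
Lt-188: 54.1%, Lt-190: 45.9%.

45.9%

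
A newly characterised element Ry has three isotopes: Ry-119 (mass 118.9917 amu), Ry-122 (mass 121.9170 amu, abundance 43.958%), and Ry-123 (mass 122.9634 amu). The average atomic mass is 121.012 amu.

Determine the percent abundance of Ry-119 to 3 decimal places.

37.551%

Let x and y be the fractions of Ry-119 and Ry-123. Then x + y = 1 − 0.43958 = 0.56042 and 118.9917x + 122.9634y = 121.012 − 0.43958×121.9170 = 67.41972514.
Substituting: 118.9917x + 122.9634(0.56042 − x) = 67.41972514
(118.9917 − 122.9634)x = -1.491423488  ⇒  x = 0.37551, y = 0.18491
Ry-119: 37.551%, Ry-123: 18.491%.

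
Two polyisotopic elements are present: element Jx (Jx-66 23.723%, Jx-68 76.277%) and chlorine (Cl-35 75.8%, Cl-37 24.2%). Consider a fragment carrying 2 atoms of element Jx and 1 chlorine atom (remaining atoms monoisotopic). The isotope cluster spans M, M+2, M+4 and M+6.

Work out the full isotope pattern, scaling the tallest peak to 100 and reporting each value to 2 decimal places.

8.07 : 54.47 : 100.00 : 26.64

Element Jx pattern (n=2): 0.05627807 : 0.36190385 : 0.58181807
Chlorine pattern (n=1): 0.7580 : 0.2420
Convolve the two distributions (both contribute in 2-u steps):
  M: 0.05627807×0.7580 = 0.042659
  M+2: 0.05627807×0.2420 + 0.36190385×0.7580 = 0.287942
  M+4: 0.36190385×0.2420 + 0.58181807×0.7580 = 0.528599
  M+6: 0.58181807×0.2420 = 0.140800
Scale to base peak (0.528599) = 100: 8.07 : 54.47 : 100.00 : 26.64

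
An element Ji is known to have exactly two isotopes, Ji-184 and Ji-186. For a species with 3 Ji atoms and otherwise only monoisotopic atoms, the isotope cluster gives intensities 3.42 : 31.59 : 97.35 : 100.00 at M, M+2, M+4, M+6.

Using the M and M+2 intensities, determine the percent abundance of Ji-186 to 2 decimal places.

Write p for the Ji-184 fraction. I(M+2)/I(M) = [C(3,1)·p^2·(1−p)] / p^3 = 3·(1−p)/p = 31.59/3.42 = 9.2368
(1−p)/p = 9.2368/3 = 3.0789  ⇒  p = 1/(1 + 3.0789) = 0.2452
Ji-184: 24.52%, Ji-186: 75.48%.

75.48%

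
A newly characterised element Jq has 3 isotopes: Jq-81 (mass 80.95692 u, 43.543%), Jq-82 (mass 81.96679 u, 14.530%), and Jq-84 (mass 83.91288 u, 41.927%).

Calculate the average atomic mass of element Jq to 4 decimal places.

The abundance-weighted mean is 0.43543 × 80.95692 + 0.14530 × 81.96679 + 0.41927 × 83.91288
= 35.251072 + 11.909775 + 35.182153 = 82.343000 u

82.3430 u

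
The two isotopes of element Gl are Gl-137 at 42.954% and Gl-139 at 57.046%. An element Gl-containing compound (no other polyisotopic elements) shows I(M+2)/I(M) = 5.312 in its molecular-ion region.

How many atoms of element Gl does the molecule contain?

4

For n independent Gl atoms, I(M+2)/I(M) = n · (abundance Gl-139) / (abundance Gl-137) = n · 0.57046/0.42954.
n = 5.312 × 0.42954/0.57046 = 4.00 ≈ 4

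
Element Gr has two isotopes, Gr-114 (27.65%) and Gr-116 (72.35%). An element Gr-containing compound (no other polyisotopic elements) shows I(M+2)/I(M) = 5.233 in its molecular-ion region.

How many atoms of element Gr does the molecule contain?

For n independent Gr atoms, I(M+2)/I(M) = n · (abundance Gr-116) / (abundance Gr-114) = n · 0.7235/0.2765.
n = 5.233 × 0.2765/0.7235 = 2.00 ≈ 2

2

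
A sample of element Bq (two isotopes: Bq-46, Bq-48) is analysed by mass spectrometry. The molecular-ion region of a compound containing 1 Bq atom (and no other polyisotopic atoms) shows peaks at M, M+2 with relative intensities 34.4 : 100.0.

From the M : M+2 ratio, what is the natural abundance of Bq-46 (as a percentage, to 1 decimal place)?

If p is the fraction of Bq that is Bq-46, then I(M+2)/I(M) = [C(1,1)·p^0·(1−p)] / p^1 = 1·(1−p)/p = 100.0/34.4 = 2.9070
(1−p)/p = 2.9070/1 = 2.9070  ⇒  p = 1/(1 + 2.9070) = 0.2560
Bq-46: 25.6%, Bq-48: 74.4%.

25.6%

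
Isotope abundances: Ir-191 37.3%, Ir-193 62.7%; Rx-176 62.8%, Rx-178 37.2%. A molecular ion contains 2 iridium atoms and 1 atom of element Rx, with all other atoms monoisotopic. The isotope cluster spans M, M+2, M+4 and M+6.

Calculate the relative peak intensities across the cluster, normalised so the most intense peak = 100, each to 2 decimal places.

Iridium pattern (n=2): 0.139129 : 0.467742 : 0.393129
Element Rx pattern (n=1): 0.6280 : 0.3720
Convolve the two distributions (both contribute in 2-u steps):
  M: 0.139129×0.6280 = 0.087373
  M+2: 0.139129×0.3720 + 0.467742×0.6280 = 0.345498
  M+4: 0.467742×0.3720 + 0.393129×0.6280 = 0.420885
  M+6: 0.393129×0.3720 = 0.146244
Scale to base peak (0.420885) = 100: 20.76 : 82.09 : 100.00 : 34.75

20.76 : 82.09 : 100.00 : 34.75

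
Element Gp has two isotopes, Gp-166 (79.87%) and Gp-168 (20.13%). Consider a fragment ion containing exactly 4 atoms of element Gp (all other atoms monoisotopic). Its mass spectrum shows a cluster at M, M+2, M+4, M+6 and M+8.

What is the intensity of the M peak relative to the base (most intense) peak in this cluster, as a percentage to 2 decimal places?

Binomial terms of (0.7987 + 0.2013)^4: M 0.4069, M+2 0.4103, M+4 0.1551, M+6 0.0261, M+8 0.0016 → M+2 is the base peak.
P(M+2) = C(4,1) × 0.7987^3 × 0.2013^1 = 4 × 0.50950805 × 0.2013 = 0.410256 (base)
P(M) = C(4,0) × 0.7987^4 × 0.2013^0 = 1 × 0.40694408 × 1.0000 = 0.406944
Relative intensity = 0.406944 / 0.410256 × 100 = 99.19

99.19%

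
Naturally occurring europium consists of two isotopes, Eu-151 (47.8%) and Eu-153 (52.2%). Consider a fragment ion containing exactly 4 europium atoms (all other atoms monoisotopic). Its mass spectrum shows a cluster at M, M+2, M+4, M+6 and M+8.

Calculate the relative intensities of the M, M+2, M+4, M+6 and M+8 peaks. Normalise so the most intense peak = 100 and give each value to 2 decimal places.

13.98 : 61.05 : 100.00 : 72.80 : 19.88

Expanding (0.478 + 0.522)^4:
P(M) = 0.478^4 = 0.052205
P(M+2) = 4 × 0.478^3 × 0.522^1 = 0.228042
P(M+4) = 6 × 0.478^2 × 0.522^2 = 0.373549
P(M+6) = 4 × 0.478^1 × 0.522^3 = 0.271956
P(M+8) = 0.522^4 = 0.074248
The M+4 peak is largest (0.373549); scaling to 100 gives 13.98 : 61.05 : 100.00 : 72.80 : 19.88.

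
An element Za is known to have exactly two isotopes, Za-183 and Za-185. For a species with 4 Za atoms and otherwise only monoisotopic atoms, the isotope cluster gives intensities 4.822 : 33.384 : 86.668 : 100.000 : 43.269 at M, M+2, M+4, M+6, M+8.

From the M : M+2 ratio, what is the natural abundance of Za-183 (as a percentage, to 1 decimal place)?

Write p for the Za-183 fraction. I(M+2)/I(M) = [C(4,1)·p^3·(1−p)] / p^4 = 4·(1−p)/p = 33.384/4.822 = 6.9233
(1−p)/p = 6.9233/4 = 1.7308  ⇒  p = 1/(1 + 1.7308) = 0.3662
Za-183: 36.6%, Za-185: 63.4%.

36.6%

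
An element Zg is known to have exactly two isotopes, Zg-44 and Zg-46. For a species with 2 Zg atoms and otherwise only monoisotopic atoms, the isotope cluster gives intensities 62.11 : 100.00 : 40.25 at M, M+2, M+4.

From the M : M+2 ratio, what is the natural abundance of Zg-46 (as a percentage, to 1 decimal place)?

Let p = fractional abundance of Zg-44. I(M+2)/I(M) = [C(2,1)·p^1·(1−p)] / p^2 = 2·(1−p)/p = 100.00/62.11 = 1.6100
(1−p)/p = 1.6100/2 = 0.8050  ⇒  p = 1/(1 + 0.8050) = 0.5540
Zg-44: 55.4%, Zg-46: 44.6%.

44.6%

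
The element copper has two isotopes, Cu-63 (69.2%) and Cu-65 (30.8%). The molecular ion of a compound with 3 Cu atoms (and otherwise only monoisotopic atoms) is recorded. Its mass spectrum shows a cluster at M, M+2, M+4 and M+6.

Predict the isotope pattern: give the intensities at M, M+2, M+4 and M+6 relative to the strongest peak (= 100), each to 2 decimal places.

74.89 : 100.00 : 44.51 : 6.60

Expanding (0.692 + 0.308)^3:
P(M) = 0.692^3 = 0.331374
P(M+2) = 3 × 0.692^2 × 0.308^1 = 0.442470
P(M+4) = 3 × 0.692^1 × 0.308^2 = 0.196938
P(M+6) = 0.308^3 = 0.029218
The M+2 peak is largest (0.442470); scaling to 100 gives 74.89 : 100.00 : 44.51 : 6.60.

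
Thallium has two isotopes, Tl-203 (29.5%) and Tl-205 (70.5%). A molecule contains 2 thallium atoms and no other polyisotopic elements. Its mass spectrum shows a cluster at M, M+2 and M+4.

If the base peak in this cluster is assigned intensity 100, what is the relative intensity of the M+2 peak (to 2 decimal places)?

(0.295 + 0.705)^2 gives M 0.0870, M+2 0.4160, M+4 0.4970; the largest is M+4.
P(M+4) = C(2,2) × 0.295^0 × 0.705^2 = 1 × 1.0000 × 0.497025 = 0.497025 (base)
P(M+2) = C(2,1) × 0.295^1 × 0.705^1 = 2 × 0.2950 × 0.7050 = 0.415950
Relative intensity = 0.415950 / 0.497025 × 100 = 83.69

83.69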